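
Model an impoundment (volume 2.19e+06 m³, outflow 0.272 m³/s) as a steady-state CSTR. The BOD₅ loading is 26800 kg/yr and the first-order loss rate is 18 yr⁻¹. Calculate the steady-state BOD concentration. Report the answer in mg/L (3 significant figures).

0.558 mg/L

Outflow Q = 0.272 m³/s × 3.156e+07 s/yr = 8.584e+06 m³/yr.
Steady-state CSTR mass balance: W = Q·C + k·V·C, so C = W/(Q + kV).
Q + kV = 8.584e+06 + 18·2.19e+06 = 4.8e+07 m³/yr.
C = 26800/4.8e+07 = 0.0005583 kg/m³ = 0.5583 mg/L.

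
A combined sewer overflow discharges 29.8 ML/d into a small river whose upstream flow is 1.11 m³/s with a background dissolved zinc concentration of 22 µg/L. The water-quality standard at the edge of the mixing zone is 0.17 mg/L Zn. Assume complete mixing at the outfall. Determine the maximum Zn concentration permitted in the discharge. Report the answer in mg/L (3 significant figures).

29.8 ML/d = 0.3449 m³/s.
22 µg/L = 0.022 mg/L.
Mass balance: 0.17·1.455 = 0.3449·Cₑ + 1.11·0.022.
Cₑ = (0.2473 − 0.02442) / 0.3449 = 0.6463 mg/L.

0.646 mg/L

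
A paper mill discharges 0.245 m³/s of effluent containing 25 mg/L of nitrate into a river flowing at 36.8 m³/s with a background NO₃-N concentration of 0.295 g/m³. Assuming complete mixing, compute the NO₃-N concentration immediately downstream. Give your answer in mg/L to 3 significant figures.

0.458 mg/L

By mass balance at complete mixing, C = (0.245·25 + 36.8·0.295) / (0.245 + 36.8) = 16.98/37.04 = 0.4584 mg/L.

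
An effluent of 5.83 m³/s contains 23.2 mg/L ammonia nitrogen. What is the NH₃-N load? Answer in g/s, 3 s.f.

135 g/s

Mass flux = Q·C = 5.83 m³/s × 23.2 g/m³ = 135.3 g/s.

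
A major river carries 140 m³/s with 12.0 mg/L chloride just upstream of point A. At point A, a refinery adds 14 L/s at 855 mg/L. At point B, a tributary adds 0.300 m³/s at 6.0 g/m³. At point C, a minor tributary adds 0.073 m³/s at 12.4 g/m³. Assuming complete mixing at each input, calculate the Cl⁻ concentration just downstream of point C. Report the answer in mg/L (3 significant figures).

14 L/s = 0.014 m³/s.
After input A: C = (140·12 + 0.014·855) / 140 = 12.08 mg/L.
After input B: C = (140·12.08 + 0.3·6) / 140.3 = 12.07 mg/L.
After input C: C = (140.3·12.07 + 0.073·12.4) / 140.4 = 12.07 mg/L.

12.1 mg/L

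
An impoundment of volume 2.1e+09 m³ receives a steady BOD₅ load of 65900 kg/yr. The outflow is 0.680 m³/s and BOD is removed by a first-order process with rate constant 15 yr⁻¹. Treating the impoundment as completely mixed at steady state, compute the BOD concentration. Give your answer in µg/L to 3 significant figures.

2.09 µg/L

Outflow Q = 0.680 m³/s × 3.156e+07 s/yr = 2.146e+07 m³/yr.
Steady-state CSTR mass balance: W = Q·C + k·V·C, so C = W/(Q + kV).
Q + kV = 2.146e+07 + 15·2.1e+09 = 3.152e+10 m³/yr.
C = 65900/3.152e+10 = 2.091e-06 kg/m³ = 0.002091 mg/L = 2.091 µg/L.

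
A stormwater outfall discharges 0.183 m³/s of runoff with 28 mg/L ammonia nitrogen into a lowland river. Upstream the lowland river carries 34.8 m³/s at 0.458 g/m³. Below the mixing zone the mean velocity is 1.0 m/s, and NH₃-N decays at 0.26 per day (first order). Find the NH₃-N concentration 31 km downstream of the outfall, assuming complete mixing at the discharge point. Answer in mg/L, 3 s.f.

0.548 mg/L

After complete mixing, C₀ = (0.183·28 + 34.8·0.458) / 34.98 = 0.6021 mg/L.
Travel time t = 3.1e+04 m / 1.0 m/s = 3.1e+04 s = 0.3588 d.
C = 0.6021·exp(−0.26·0.3588) = 0.6021·0.9109 = 0.5484 mg/L.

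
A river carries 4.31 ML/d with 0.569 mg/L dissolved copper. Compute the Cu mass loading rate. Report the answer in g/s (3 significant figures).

4.31 ML/d = 0.04988 m³/s.
Mass flux = Q·C = 0.04988 m³/s × 0.569 g/m³ = 0.02838 g/s.

0.0284 g/s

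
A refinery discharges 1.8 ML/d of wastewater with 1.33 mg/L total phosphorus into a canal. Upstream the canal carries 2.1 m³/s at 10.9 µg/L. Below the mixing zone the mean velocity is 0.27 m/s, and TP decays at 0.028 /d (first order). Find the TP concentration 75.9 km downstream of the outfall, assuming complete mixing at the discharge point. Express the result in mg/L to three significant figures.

0.0218 mg/L

1.8 ML/d = 0.02083 m³/s.
10.9 µg/L = 0.0109 mg/L.
After complete mixing, C₀ = (0.02083·1.33 + 2.1·0.0109) / 2.121 = 0.02386 mg/L.
Travel time t = 7.59e+04 m / 0.27 m/s = 2.811e+05 s = 3.254 d.
C = 0.02386·exp(−0.028·3.254) = 0.02386·0.9129 = 0.02178 mg/L.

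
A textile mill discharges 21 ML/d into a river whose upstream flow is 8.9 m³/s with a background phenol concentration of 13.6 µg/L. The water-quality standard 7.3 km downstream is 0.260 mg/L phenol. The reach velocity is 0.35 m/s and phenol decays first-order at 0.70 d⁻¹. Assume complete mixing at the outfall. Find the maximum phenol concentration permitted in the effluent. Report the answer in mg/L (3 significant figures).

21 ML/d = 0.2431 m³/s.
13.6 µg/L = 0.0136 mg/L.
Travel time to the compliance point: t = 7300/0.35 = 2.086e+04 s = 0.2414 d; decay factor exp(−0.70·0.2414) = 0.8445.
So the concentration just after mixing may be at most 0.26/0.8445 = 0.3079 mg/L.
Mass balance: 0.3079·9.143 = 0.2431·Cₑ + 8.9·0.0136.
Cₑ = (2.815 − 0.121) / 0.2431 = 11.08 mg/L.

11.1 mg/L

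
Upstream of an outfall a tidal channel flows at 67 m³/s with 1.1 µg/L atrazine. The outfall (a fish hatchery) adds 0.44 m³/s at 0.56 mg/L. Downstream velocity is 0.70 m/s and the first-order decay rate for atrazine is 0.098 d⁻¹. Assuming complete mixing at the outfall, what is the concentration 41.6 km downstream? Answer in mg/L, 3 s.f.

1.1 µg/L = 0.0011 mg/L.
After complete mixing, C₀ = (0.44·0.56 + 67·0.0011) / 67.44 = 0.004746 mg/L.
Travel time t = 4.16e+04 m / 0.70 m/s = 5.943e+04 s = 0.6878 d.
C = 0.004746·exp(−0.098·0.6878) = 0.004746·0.9348 = 0.004437 mg/L.

0.00444 mg/L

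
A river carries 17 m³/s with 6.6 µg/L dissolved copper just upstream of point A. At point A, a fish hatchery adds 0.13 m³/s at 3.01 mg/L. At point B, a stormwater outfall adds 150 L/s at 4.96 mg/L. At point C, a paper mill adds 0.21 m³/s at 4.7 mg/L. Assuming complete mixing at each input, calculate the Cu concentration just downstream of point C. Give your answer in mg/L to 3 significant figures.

0.128 mg/L

6.6 µg/L = 0.0066 mg/L.
After input A: C = (17·0.0066 + 0.13·3.01) / 17.13 = 0.02939 mg/L.
150 L/s = 0.15 m³/s.
After input B: C = (17.13·0.02939 + 0.15·4.96) / 17.28 = 0.07219 mg/L.
After input C: C = (17.28·0.07219 + 0.21·4.7) / 17.49 = 0.1278 mg/L.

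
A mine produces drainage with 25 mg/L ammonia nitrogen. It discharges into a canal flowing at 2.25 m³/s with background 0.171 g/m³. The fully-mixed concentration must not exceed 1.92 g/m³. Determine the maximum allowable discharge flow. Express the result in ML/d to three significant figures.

Mass balance at complete mixing: C_std·(Q_w + Q_r) = Q_w·C_e + Q_r·C_b.
Rearranging, Q_w = Q_r·(C_std − C_b)/(C_e − C_std) = 2.25·(1.92 − 0.171) / (25 − 1.92) = 0.1705 m³/s.
= 14.73 ML/d.

14.7 ML/d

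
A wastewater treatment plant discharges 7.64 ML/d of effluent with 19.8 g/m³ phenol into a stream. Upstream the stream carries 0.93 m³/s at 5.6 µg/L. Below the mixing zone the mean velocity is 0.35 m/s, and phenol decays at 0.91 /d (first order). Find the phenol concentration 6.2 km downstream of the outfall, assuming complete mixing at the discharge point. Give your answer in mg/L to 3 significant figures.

1.43 mg/L

7.64 ML/d = 0.08843 m³/s.
5.6 µg/L = 0.0056 mg/L.
After complete mixing, C₀ = (0.08843·19.8 + 0.93·0.0056) / 1.018 = 1.724 mg/L.
Travel time t = 6200 m / 0.35 m/s = 1.771e+04 s = 0.205 d.
C = 1.724·exp(−0.91·0.205) = 1.724·0.8298 = 1.431 mg/L.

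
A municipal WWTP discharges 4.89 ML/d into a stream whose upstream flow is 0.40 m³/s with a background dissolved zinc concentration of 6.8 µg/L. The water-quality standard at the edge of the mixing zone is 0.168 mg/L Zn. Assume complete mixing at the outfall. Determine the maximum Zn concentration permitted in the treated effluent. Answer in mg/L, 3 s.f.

1.31 mg/L

4.89 ML/d = 0.0566 m³/s.
6.8 µg/L = 0.0068 mg/L.
Mass balance: 0.168·0.4566 = 0.0566·Cₑ + 0.4·0.0068.
Cₑ = (0.07671 − 0.00272) / 0.0566 = 1.307 mg/L.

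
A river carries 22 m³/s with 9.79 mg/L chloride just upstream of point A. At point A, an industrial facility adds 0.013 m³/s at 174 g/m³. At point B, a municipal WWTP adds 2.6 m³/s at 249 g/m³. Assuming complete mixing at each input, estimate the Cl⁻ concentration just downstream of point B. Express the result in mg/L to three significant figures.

After input A: C = (22·9.79 + 0.013·174) / 22.01 = 9.887 mg/L.
After input B: C = (22.01·9.887 + 2.6·249) / 24.61 = 35.15 mg/L.

35.1 mg/L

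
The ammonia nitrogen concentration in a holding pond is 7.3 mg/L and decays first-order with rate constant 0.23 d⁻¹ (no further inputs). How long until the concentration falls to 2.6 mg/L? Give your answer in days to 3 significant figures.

4.49 d

t = ln(C₀/C)/k = ln(7.3/2.6)/0.23 = 1.032/0.23 = 4.489 d.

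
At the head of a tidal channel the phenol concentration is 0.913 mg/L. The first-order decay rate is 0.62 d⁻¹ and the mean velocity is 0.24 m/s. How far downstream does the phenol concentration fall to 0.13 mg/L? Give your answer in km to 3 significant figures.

65.2 km

From C = C₀·e^(−kt), t = ln(C₀/C)/k = ln(0.913/0.13)/0.62 = 1.949/0.62 = 3.144 d.
Distance = v·t = 0.24 m/s × 2.716e+05 s = 6.519e+04 m = 65.19 km.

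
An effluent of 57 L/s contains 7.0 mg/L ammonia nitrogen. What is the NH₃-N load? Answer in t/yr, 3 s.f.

12.6 t/yr

57 L/s = 0.057 m³/s.
Mass flux = Q·C = 0.057 m³/s × 7 g/m³ = 0.399 g/s.
= 0.399 g/s × 31.56 = 12.59 t/yr.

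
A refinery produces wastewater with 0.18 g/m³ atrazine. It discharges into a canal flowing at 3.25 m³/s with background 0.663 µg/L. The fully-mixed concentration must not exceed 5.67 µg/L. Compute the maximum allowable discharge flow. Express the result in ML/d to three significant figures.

0.663 µg/L = 0.000663 mg/L.
5.67 µg/L = 0.00567 mg/L.
Mass balance at complete mixing: C_std·(Q_w + Q_r) = Q_w·C_e + Q_r·C_b.
Rearranging, Q_w = Q_r·(C_std − C_b)/(C_e − C_std) = 3.25·(0.00567 − 0.000663) / (0.18 − 0.00567) = 0.09334 m³/s.
= 8.065 ML/d.

8.06 ML/d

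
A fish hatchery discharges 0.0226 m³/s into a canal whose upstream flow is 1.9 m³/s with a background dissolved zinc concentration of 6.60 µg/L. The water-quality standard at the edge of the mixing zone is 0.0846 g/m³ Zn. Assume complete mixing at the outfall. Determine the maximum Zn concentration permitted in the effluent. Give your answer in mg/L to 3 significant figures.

6.60 µg/L = 0.0066 mg/L.
Mass balance: 0.0846·1.923 = 0.0226·Cₑ + 1.9·0.0066.
Cₑ = (0.1627 − 0.01254) / 0.0226 = 6.642 mg/L.

6.64 mg/L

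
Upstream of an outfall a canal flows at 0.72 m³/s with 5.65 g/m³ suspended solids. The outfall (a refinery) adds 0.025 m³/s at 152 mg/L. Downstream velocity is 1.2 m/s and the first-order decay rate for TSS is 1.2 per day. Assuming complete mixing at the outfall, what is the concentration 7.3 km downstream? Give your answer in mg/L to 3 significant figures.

After complete mixing, C₀ = (0.025·152 + 0.72·5.65) / 0.745 = 10.56 mg/L.
Travel time t = 7300 m / 1.2 m/s = 6083 s = 0.07041 d.
C = 10.56·exp(−1.2·0.07041) = 10.56·0.919 = 9.705 mg/L.

9.71 mg/L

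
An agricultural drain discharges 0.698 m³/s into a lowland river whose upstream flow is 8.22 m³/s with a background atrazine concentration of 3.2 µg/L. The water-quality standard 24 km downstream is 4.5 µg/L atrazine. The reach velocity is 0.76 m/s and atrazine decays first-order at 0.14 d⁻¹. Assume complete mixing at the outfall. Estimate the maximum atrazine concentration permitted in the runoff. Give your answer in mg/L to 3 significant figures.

3.2 µg/L = 0.0032 mg/L.
4.5 µg/L = 0.0045 mg/L.
Travel time to the compliance point: t = 2.4e+04/0.76 = 3.158e+04 s = 0.3655 d; decay factor exp(−0.14·0.3655) = 0.9501.
So the concentration just after mixing may be at most 0.0045/0.9501 = 0.004736 mg/L.
Mass balance: 0.004736·8.918 = 0.698·Cₑ + 8.22·0.0032.
Cₑ = (0.04224 − 0.0263) / 0.698 = 0.02283 mg/L.

0.0228 mg/L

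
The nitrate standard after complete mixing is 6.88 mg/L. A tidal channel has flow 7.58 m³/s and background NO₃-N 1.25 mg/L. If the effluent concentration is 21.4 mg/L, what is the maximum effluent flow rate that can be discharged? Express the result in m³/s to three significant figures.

2.94 m³/s

Mass balance at complete mixing: C_std·(Q_w + Q_r) = Q_w·C_e + Q_r·C_b.
Rearranging, Q_w = Q_r·(C_std − C_b)/(C_e − C_std) = 7.58·(6.88 − 1.25) / (21.4 − 6.88) = 2.939 m³/s.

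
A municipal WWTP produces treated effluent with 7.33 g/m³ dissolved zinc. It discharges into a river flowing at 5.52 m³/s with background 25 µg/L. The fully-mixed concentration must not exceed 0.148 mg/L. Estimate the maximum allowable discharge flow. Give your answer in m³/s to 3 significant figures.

25 µg/L = 0.025 mg/L.
Mass balance at complete mixing: C_std·(Q_w + Q_r) = Q_w·C_e + Q_r·C_b.
Rearranging, Q_w = Q_r·(C_std − C_b)/(C_e − C_std) = 5.52·(0.148 − 0.025) / (7.33 − 0.148) = 0.09454 m³/s.

0.0945 m³/s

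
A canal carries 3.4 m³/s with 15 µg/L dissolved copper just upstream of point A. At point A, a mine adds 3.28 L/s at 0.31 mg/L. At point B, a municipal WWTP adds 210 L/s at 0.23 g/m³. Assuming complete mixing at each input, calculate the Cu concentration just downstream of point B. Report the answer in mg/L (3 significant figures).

0.0278 mg/L

15 µg/L = 0.015 mg/L.
3.28 L/s = 0.00328 m³/s.
After input A: C = (3.4·0.015 + 0.00328·0.31) / 3.403 = 0.01528 mg/L.
210 L/s = 0.21 m³/s.
After input B: C = (3.403·0.01528 + 0.21·0.23) / 3.613 = 0.02776 mg/L.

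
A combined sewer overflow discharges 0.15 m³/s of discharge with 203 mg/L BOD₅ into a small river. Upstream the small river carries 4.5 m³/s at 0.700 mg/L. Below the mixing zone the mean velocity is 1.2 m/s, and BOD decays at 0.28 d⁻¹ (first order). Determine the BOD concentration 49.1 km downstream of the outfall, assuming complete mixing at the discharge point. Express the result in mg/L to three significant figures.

6.33 mg/L

After complete mixing, C₀ = (0.15·203 + 4.5·0.7) / 4.65 = 7.226 mg/L.
Travel time t = 4.91e+04 m / 1.2 m/s = 4.092e+04 s = 0.4736 d.
C = 7.226·exp(−0.28·0.4736) = 7.226·0.8758 = 6.328 mg/L.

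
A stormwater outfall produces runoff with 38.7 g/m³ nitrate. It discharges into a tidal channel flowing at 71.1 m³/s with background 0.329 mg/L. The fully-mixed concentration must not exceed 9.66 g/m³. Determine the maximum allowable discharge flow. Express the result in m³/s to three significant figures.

22.8 m³/s

Mass balance at complete mixing: C_std·(Q_w + Q_r) = Q_w·C_e + Q_r·C_b.
Rearranging, Q_w = Q_r·(C_std − C_b)/(C_e − C_std) = 71.1·(9.66 − 0.329) / (38.7 − 9.66) = 22.85 m³/s.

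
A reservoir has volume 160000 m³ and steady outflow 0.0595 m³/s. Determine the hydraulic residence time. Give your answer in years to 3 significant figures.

Q = 0.0595 m³/s × 3.156e+07 s/yr = 1.878e+06 m³/yr.
Hydraulic residence time τ = V/Q = 160000/1.878e+06 = 0.08521 yr.

0.0852 yr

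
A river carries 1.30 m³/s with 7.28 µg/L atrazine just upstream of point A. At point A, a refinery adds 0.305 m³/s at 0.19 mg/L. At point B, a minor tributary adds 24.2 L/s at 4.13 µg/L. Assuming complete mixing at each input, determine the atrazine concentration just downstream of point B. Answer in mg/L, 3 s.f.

7.28 µg/L = 0.00728 mg/L.
After input A: C = (1.3·0.00728 + 0.305·0.19) / 1.605 = 0.042 mg/L.
24.2 L/s = 0.0242 m³/s.
4.13 µg/L = 0.00413 mg/L.
After input B: C = (1.605·0.042 + 0.0242·0.00413) / 1.629 = 0.04144 mg/L.

0.0414 mg/L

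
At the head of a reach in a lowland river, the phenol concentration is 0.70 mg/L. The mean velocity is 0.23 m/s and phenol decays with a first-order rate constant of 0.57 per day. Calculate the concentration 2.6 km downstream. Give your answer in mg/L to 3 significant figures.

Travel time t = 2.6 km / 0.23 m/s = 2600/0.23 = 1.13e+04 s = 0.1308 d.
First-order decay: C = 0.70·exp(−0.57·0.1308) = 0.70·0.9281 = 0.6497 mg/L.

0.650 mg/L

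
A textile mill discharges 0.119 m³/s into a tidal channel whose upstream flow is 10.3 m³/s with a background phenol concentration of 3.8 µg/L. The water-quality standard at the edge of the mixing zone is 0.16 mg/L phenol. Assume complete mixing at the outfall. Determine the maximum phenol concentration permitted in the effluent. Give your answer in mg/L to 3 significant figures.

13.7 mg/L

3.8 µg/L = 0.0038 mg/L.
Mass balance: 0.16·10.42 = 0.119·Cₑ + 10.3·0.0038.
Cₑ = (1.667 − 0.03914) / 0.119 = 13.68 mg/L.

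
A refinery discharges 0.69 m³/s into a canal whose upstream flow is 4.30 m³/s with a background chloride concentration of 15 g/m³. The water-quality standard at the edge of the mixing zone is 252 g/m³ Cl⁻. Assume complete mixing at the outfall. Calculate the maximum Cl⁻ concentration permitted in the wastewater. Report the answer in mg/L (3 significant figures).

1730 mg/L

Mass balance: 252·4.99 = 0.69·Cₑ + 4.3·15.
Cₑ = (1257 − 64.5) / 0.69 = 1729 mg/L.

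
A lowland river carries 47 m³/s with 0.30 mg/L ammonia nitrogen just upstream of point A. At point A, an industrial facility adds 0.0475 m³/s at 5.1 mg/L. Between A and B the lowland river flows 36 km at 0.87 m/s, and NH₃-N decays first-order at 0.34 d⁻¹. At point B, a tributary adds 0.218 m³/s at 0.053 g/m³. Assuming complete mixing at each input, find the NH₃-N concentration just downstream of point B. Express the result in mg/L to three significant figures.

0.258 mg/L

After input A: C = (47·0.3 + 0.0475·5.1) / 47.05 = 0.3048 mg/L.
Over the 36 km reach to input B (t = 4.138e+04 s = 0.4789 d), decay gives C = 0.3048·exp(−0.34·0.4789) = 0.259 mg/L.
After input B: C = (47.05·0.259 + 0.218·0.053) / 47.27 = 0.2581 mg/L.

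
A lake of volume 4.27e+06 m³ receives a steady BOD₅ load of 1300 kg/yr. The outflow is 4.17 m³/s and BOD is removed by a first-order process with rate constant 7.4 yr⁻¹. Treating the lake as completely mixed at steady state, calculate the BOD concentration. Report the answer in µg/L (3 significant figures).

7.97 µg/L

Outflow Q = 4.17 m³/s × 3.156e+07 s/yr = 1.316e+08 m³/yr.
Steady-state CSTR mass balance: W = Q·C + k·V·C, so C = W/(Q + kV).
Q + kV = 1.316e+08 + 7.4·4.27e+06 = 1.632e+08 m³/yr.
C = 1300/1.632e+08 = 7.966e-06 kg/m³ = 0.007966 mg/L = 7.966 µg/L.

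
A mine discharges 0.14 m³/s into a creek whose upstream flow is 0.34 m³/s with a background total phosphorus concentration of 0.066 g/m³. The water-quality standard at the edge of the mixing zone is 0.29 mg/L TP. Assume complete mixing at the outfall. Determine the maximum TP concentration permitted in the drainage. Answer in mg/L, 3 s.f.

Mass balance: 0.29·0.48 = 0.14·Cₑ + 0.34·0.066.
Cₑ = (0.1392 − 0.02244) / 0.14 = 0.834 mg/L.

0.834 mg/L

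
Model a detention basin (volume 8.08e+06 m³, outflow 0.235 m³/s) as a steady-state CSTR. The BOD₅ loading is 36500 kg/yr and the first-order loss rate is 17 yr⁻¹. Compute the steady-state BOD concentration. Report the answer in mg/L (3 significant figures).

Outflow Q = 0.235 m³/s × 3.156e+07 s/yr = 7.416e+06 m³/yr.
Steady-state CSTR mass balance: W = Q·C + k·V·C, so C = W/(Q + kV).
Q + kV = 7.416e+06 + 17·8.08e+06 = 1.448e+08 m³/yr.
C = 36500/1.448e+08 = 0.0002521 kg/m³ = 0.2521 mg/L.

0.252 mg/L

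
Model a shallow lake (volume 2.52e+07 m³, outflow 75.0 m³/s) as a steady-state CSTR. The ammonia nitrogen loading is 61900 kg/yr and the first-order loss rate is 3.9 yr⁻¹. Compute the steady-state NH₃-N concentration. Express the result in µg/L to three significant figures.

25.1 µg/L

Outflow Q = 75.0 m³/s × 3.156e+07 s/yr = 2.367e+09 m³/yr.
Steady-state CSTR mass balance: W = Q·C + k·V·C, so C = W/(Q + kV).
Q + kV = 2.367e+09 + 3.9·2.52e+07 = 2.465e+09 m³/yr.
C = 61900/2.465e+09 = 2.511e-05 kg/m³ = 0.02511 mg/L = 25.11 µg/L.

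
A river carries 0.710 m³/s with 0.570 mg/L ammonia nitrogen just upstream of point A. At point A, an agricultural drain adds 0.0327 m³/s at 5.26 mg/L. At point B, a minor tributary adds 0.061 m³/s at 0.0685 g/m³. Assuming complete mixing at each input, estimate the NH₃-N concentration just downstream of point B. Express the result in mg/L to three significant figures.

0.723 mg/L

After input A: C = (0.71·0.57 + 0.0327·5.26) / 0.7427 = 0.7765 mg/L.
After input B: C = (0.7427·0.7765 + 0.061·0.0685) / 0.8037 = 0.7228 mg/L.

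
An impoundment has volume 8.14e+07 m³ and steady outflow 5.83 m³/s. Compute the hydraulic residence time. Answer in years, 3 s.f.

0.442 yr

Q = 5.83 m³/s × 3.156e+07 s/yr = 1.84e+08 m³/yr.
Hydraulic residence time τ = V/Q = 8.14e+07/1.84e+08 = 0.4424 yr.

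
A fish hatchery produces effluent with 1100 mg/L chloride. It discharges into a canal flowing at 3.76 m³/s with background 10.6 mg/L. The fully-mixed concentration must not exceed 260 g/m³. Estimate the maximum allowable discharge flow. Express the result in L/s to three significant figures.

1120 L/s

Mass balance at complete mixing: C_std·(Q_w + Q_r) = Q_w·C_e + Q_r·C_b.
Rearranging, Q_w = Q_r·(C_std − C_b)/(C_e − C_std) = 3.76·(260 − 10.6) / (1100 − 260) = 1.116 m³/s.
= 1116 L/s.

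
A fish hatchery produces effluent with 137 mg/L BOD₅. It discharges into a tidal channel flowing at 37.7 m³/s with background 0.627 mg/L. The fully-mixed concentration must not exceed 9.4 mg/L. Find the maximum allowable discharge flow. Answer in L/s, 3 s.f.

2590 L/s

Mass balance at complete mixing: C_std·(Q_w + Q_r) = Q_w·C_e + Q_r·C_b.
Rearranging, Q_w = Q_r·(C_std − C_b)/(C_e − C_std) = 37.7·(9.4 − 0.627) / (137 − 9.4) = 2.592 m³/s.
= 2592 L/s.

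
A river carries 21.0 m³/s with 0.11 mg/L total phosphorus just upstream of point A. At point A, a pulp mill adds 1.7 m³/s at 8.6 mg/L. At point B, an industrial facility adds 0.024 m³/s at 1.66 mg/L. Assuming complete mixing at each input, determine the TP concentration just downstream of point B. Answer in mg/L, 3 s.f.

After input A: C = (21·0.11 + 1.7·8.6) / 22.7 = 0.7458 mg/L.
After input B: C = (22.7·0.7458 + 0.024·1.66) / 22.72 = 0.7468 mg/L.

0.747 mg/L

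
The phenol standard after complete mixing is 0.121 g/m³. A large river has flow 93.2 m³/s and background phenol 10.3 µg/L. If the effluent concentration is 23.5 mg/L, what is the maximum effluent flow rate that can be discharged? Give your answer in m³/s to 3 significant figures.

0.441 m³/s

10.3 µg/L = 0.0103 mg/L.
Mass balance at complete mixing: C_std·(Q_w + Q_r) = Q_w·C_e + Q_r·C_b.
Rearranging, Q_w = Q_r·(C_std − C_b)/(C_e − C_std) = 93.2·(0.121 − 0.0103) / (23.5 − 0.121) = 0.4413 m³/s.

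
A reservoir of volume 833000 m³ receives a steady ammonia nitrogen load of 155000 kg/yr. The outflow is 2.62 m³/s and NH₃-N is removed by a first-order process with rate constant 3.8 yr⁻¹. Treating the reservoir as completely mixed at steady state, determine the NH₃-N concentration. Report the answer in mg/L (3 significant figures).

1.81 mg/L

Outflow Q = 2.62 m³/s × 3.156e+07 s/yr = 8.268e+07 m³/yr.
Steady-state CSTR mass balance: W = Q·C + k·V·C, so C = W/(Q + kV).
Q + kV = 8.268e+07 + 3.8·833000 = 8.585e+07 m³/yr.
C = 155000/8.585e+07 = 0.001806 kg/m³ = 1.806 mg/L.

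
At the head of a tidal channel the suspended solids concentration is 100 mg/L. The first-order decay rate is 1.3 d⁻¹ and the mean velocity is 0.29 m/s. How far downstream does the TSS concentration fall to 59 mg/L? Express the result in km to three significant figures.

10.2 km

From C = C₀·e^(−kt), t = ln(C₀/C)/k = ln(100/59)/1.3 = 0.5276/1.3 = 0.4059 d.
Distance = v·t = 0.29 m/s × 3.507e+04 s = 1.017e+04 m = 10.17 km.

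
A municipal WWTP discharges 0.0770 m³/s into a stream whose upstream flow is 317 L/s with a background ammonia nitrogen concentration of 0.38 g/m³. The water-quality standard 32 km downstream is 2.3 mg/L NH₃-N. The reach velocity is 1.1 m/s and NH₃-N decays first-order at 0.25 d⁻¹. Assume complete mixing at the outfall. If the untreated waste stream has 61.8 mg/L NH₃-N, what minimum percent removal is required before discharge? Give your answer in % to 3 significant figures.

317 L/s = 0.317 m³/s.
Travel time to the compliance point: t = 3.2e+04/1.1 = 2.909e+04 s = 0.3367 d; decay factor exp(−0.25·0.3367) = 0.9193.
So the concentration just after mixing may be at most 2.3/0.9193 = 2.502 mg/L.
Mass balance: 2.502·0.394 = 0.077·Cₑ + 0.317·0.38.
Cₑ = (0.9858 − 0.1205) / 0.077 = 11.24 mg/L.
Required removal = 1 − 11.24/61.8 = 81.82 %.

81.8 %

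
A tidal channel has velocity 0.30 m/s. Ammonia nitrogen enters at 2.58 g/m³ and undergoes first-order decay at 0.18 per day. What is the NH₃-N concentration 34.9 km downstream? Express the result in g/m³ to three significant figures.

2.02 g/m³

Travel time t = 34.9 km / 0.30 m/s = 3.49e+04/0.30 = 1.163e+05 s = 1.346 d.
First-order decay: C = 2.58·exp(−0.18·1.346) = 2.58·0.7848 = 2.025 g/m³.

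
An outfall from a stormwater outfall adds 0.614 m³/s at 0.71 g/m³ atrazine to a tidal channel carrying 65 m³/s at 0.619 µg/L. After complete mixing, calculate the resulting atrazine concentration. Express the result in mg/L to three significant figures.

0.00726 mg/L

0.619 µg/L = 0.000619 mg/L.
Conservation of mass across the mixing zone: C = (0.614·0.71 + 65·0.000619) / (0.614 + 65) = 0.4762/65.61 = 0.007257 mg/L.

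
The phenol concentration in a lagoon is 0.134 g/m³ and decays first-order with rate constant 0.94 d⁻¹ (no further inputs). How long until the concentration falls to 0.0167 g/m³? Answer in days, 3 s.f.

2.22 d

t = ln(C₀/C)/k = ln(0.134/0.0167)/0.94 = 2.082/0.94 = 2.215 d.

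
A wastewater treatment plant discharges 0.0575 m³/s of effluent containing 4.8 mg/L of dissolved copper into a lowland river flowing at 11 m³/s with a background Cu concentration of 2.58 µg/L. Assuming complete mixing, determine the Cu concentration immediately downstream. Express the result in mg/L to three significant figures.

2.58 µg/L = 0.00258 mg/L.
By mass balance at complete mixing, C = (0.0575·4.8 + 11·0.00258) / (0.0575 + 11) = 0.3044/11.06 = 0.02753 mg/L.

0.0275 mg/L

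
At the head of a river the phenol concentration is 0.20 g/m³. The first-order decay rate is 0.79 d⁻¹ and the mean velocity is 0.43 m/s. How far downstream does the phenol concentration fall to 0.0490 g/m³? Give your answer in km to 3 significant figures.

From C = C₀·e^(−kt), t = ln(C₀/C)/k = ln(0.20/0.0490)/0.79 = 1.406/0.79 = 1.78 d.
Distance = v·t = 0.43 m/s × 1.538e+05 s = 6.614e+04 m = 66.14 km.

66.1 km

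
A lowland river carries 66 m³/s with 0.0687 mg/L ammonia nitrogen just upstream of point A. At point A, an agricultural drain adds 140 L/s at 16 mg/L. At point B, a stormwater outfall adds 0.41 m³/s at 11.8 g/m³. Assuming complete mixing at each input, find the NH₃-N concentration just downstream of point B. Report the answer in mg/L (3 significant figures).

0.174 mg/L

140 L/s = 0.14 m³/s.
After input A: C = (66·0.0687 + 0.14·16) / 66.14 = 0.1024 mg/L.
After input B: C = (66.14·0.1024 + 0.41·11.8) / 66.55 = 0.1745 mg/L.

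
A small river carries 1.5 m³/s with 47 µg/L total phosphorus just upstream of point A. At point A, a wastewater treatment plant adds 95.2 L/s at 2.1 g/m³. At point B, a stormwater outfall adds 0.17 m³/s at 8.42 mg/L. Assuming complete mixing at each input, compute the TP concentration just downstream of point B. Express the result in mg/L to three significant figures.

0.964 mg/L

47 µg/L = 0.047 mg/L.
95.2 L/s = 0.0952 m³/s.
After input A: C = (1.5·0.047 + 0.0952·2.1) / 1.595 = 0.1695 mg/L.
After input B: C = (1.595·0.1695 + 0.17·8.42) / 1.765 = 0.9641 mg/L.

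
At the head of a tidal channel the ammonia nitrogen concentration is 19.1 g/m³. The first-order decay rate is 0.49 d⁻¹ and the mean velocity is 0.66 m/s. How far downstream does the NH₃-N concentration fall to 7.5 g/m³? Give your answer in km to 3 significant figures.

109 km

From C = C₀·e^(−kt), t = ln(C₀/C)/k = ln(19.1/7.5)/0.49 = 0.9348/0.49 = 1.908 d.
Distance = v·t = 0.66 m/s × 1.648e+05 s = 1.088e+05 m = 108.8 km.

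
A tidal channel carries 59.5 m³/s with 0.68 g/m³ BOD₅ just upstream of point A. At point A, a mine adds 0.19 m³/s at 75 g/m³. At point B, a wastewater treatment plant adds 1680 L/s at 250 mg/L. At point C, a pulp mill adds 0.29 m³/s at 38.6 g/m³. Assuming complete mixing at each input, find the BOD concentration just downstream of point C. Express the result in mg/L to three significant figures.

After input A: C = (59.5·0.68 + 0.19·75) / 59.69 = 0.9166 mg/L.
1680 L/s = 1.68 m³/s.
After input B: C = (59.69·0.9166 + 1.68·250) / 61.37 = 7.735 mg/L.
After input C: C = (61.37·7.735 + 0.29·38.6) / 61.66 = 7.88 mg/L.

7.88 mg/L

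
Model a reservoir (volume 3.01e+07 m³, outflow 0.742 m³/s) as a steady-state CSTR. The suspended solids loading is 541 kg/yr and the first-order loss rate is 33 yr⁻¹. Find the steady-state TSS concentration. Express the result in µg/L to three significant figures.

0.532 µg/L

Outflow Q = 0.742 m³/s × 3.156e+07 s/yr = 2.342e+07 m³/yr.
Steady-state CSTR mass balance: W = Q·C + k·V·C, so C = W/(Q + kV).
Q + kV = 2.342e+07 + 33·3.01e+07 = 1.017e+09 m³/yr.
C = 541/1.017e+09 = 5.321e-07 kg/m³ = 0.0005321 mg/L = 0.5321 µg/L.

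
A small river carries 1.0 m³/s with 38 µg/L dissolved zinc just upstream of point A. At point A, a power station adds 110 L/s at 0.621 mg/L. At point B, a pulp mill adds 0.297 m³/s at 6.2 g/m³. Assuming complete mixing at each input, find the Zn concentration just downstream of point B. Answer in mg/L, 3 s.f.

38 µg/L = 0.038 mg/L.
110 L/s = 0.11 m³/s.
After input A: C = (1·0.038 + 0.11·0.621) / 1.11 = 0.09577 mg/L.
After input B: C = (1.11·0.09577 + 0.297·6.2) / 1.407 = 1.384 mg/L.

1.38 mg/L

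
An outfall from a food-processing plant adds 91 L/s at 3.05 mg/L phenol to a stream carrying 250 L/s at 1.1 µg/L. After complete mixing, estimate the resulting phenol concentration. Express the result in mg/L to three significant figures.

0.815 mg/L

91 L/s = 0.091 m³/s.
250 L/s = 0.25 m³/s.
1.1 µg/L = 0.0011 mg/L.
Flow-weighted mixing gives C = (0.091·3.05 + 0.25·0.0011) / (0.091 + 0.25) = 0.2778/0.341 = 0.8147 mg/L.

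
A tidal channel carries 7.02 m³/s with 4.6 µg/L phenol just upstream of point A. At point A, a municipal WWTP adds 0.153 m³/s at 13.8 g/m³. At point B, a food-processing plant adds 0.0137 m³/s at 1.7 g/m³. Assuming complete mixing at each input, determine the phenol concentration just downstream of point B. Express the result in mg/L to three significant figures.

0.302 mg/L

4.6 µg/L = 0.0046 mg/L.
After input A: C = (7.02·0.0046 + 0.153·13.8) / 7.173 = 0.2989 mg/L.
After input B: C = (7.173·0.2989 + 0.0137·1.7) / 7.187 = 0.3015 mg/L.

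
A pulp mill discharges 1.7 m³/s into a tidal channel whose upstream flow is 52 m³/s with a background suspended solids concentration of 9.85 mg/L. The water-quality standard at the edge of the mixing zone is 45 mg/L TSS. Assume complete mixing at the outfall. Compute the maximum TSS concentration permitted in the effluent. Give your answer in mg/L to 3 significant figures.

1120 mg/L

Mass balance: 45·53.7 = 1.7·Cₑ + 52·9.85.
Cₑ = (2416 − 512.2) / 1.7 = 1120 mg/L.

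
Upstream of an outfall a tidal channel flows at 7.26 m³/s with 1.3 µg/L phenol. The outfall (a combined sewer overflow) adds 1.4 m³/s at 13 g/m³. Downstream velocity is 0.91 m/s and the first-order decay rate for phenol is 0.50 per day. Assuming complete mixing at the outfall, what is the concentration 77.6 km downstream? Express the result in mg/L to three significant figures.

1.28 mg/L

1.3 µg/L = 0.0013 mg/L.
After complete mixing, C₀ = (1.4·13 + 7.26·0.0013) / 8.66 = 2.103 mg/L.
Travel time t = 7.76e+04 m / 0.91 m/s = 8.527e+04 s = 0.987 d.
C = 2.103·exp(−0.50·0.987) = 2.103·0.6105 = 1.284 mg/L.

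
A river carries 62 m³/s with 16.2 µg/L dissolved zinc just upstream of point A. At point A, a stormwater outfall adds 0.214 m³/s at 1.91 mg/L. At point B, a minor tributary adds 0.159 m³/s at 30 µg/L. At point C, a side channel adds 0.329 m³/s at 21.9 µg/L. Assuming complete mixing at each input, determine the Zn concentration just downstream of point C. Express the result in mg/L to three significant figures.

16.2 µg/L = 0.0162 mg/L.
After input A: C = (62·0.0162 + 0.214·1.91) / 62.21 = 0.02271 mg/L.
30 µg/L = 0.03 mg/L.
After input B: C = (62.21·0.02271 + 0.159·0.03) / 62.37 = 0.02273 mg/L.
21.9 µg/L = 0.0219 mg/L.
After input C: C = (62.37·0.02273 + 0.329·0.0219) / 62.7 = 0.02273 mg/L.

0.0227 mg/L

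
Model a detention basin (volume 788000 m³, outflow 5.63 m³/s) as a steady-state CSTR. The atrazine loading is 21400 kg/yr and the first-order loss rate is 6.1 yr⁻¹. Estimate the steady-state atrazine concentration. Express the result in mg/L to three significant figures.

Outflow Q = 5.63 m³/s × 3.156e+07 s/yr = 1.777e+08 m³/yr.
Steady-state CSTR mass balance: W = Q·C + k·V·C, so C = W/(Q + kV).
Q + kV = 1.777e+08 + 6.1·788000 = 1.825e+08 m³/yr.
C = 21400/1.825e+08 = 0.0001173 kg/m³ = 0.1173 mg/L.

0.117 mg/L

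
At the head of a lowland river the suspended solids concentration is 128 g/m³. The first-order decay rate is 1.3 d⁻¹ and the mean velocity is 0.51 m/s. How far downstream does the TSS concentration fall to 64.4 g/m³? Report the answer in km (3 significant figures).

23.3 km

From C = C₀·e^(−kt), t = ln(C₀/C)/k = ln(128/64.4)/1.3 = 0.6869/1.3 = 0.5284 d.
Distance = v·t = 0.51 m/s × 4.565e+04 s = 2.328e+04 m = 23.28 km.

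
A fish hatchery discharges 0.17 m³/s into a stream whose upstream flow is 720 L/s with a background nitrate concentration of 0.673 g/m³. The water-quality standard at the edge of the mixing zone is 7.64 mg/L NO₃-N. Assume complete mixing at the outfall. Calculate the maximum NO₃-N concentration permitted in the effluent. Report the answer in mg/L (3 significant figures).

720 L/s = 0.72 m³/s.
Mass balance: 7.64·0.89 = 0.17·Cₑ + 0.72·0.673.
Cₑ = (6.8 − 0.4846) / 0.17 = 37.15 mg/L.

37.1 mg/L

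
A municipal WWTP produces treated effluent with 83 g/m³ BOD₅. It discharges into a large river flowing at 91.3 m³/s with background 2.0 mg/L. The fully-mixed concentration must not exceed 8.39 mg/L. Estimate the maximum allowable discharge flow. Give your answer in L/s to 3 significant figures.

7820 L/s

Mass balance at complete mixing: C_std·(Q_w + Q_r) = Q_w·C_e + Q_r·C_b.
Rearranging, Q_w = Q_r·(C_std − C_b)/(C_e − C_std) = 91.3·(8.39 − 2) / (83 − 8.39) = 7.819 m³/s.
= 7819 L/s.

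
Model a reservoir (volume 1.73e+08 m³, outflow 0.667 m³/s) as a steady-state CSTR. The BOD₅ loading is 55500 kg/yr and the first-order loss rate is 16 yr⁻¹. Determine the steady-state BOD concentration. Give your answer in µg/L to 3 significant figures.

19.9 µg/L

Outflow Q = 0.667 m³/s × 3.156e+07 s/yr = 2.105e+07 m³/yr.
Steady-state CSTR mass balance: W = Q·C + k·V·C, so C = W/(Q + kV).
Q + kV = 2.105e+07 + 16·1.73e+08 = 2.789e+09 m³/yr.
C = 55500/2.789e+09 = 1.99e-05 kg/m³ = 0.0199 mg/L = 19.9 µg/L.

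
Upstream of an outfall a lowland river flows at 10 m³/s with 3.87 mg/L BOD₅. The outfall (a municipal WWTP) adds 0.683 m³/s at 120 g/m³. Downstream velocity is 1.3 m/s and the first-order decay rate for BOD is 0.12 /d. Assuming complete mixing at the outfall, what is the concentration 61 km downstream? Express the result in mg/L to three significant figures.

After complete mixing, C₀ = (0.683·120 + 10·3.87) / 10.68 = 11.29 mg/L.
Travel time t = 6.1e+04 m / 1.3 m/s = 4.692e+04 s = 0.5431 d.
C = 11.29·exp(−0.12·0.5431) = 11.29·0.9369 = 10.58 mg/L.

10.6 mg/L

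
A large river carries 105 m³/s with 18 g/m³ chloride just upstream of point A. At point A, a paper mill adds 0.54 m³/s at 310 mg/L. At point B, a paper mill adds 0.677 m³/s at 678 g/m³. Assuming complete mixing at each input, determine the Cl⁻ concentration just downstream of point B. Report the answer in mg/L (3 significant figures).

After input A: C = (105·18 + 0.54·310) / 105.5 = 19.49 mg/L.
After input B: C = (105.5·19.49 + 0.677·678) / 106.2 = 23.69 mg/L.

23.7 mg/L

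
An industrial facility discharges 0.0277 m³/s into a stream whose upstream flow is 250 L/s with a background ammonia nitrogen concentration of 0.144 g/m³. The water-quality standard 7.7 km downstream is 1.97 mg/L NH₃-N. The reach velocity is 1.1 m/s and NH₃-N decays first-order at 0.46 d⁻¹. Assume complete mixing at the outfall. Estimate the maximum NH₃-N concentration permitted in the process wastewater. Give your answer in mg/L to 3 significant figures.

250 L/s = 0.25 m³/s.
Travel time to the compliance point: t = 7700/1.1 = 7000 s = 0.08102 d; decay factor exp(−0.46·0.08102) = 0.9634.
So the concentration just after mixing may be at most 1.97/0.9634 = 2.045 mg/L.
Mass balance: 2.045·0.2777 = 0.0277·Cₑ + 0.25·0.144.
Cₑ = (0.5678 − 0.036) / 0.0277 = 19.2 mg/L.

19.2 mg/L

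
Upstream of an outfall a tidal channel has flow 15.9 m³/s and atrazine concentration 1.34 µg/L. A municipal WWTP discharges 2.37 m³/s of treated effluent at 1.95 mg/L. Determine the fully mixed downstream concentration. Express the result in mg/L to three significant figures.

0.254 mg/L

1.34 µg/L = 0.00134 mg/L.
Flow-weighted mixing gives C = (2.37·1.95 + 15.9·0.00134) / (2.37 + 15.9) = 4.643/18.27 = 0.2541 mg/L.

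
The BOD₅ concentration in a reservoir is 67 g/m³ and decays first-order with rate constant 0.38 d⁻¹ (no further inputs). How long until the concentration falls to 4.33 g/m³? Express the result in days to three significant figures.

7.21 d

t = ln(C₀/C)/k = ln(67/4.33)/0.38 = 2.739/0.38 = 7.208 d.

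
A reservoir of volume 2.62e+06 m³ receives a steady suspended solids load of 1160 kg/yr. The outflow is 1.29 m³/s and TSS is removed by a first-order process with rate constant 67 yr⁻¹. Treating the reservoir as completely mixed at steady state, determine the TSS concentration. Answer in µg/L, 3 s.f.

5.36 µg/L

Outflow Q = 1.29 m³/s × 3.156e+07 s/yr = 4.071e+07 m³/yr.
Steady-state CSTR mass balance: W = Q·C + k·V·C, so C = W/(Q + kV).
Q + kV = 4.071e+07 + 67·2.62e+06 = 2.162e+08 m³/yr.
C = 1160/2.162e+08 = 5.364e-06 kg/m³ = 0.005364 mg/L = 5.364 µg/L.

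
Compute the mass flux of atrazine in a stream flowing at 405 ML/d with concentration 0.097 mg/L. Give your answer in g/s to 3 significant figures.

0.455 g/s

405 ML/d = 4.688 m³/s.
Mass flux = Q·C = 4.688 m³/s × 0.097 g/m³ = 0.4547 g/s.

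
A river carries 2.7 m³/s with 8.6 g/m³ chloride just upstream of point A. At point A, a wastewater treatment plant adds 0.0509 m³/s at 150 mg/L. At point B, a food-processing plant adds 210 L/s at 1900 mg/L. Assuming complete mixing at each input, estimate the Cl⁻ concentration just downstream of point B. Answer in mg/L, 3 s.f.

After input A: C = (2.7·8.6 + 0.0509·150) / 2.751 = 11.22 mg/L.
210 L/s = 0.21 m³/s.
After input B: C = (2.751·11.22 + 0.21·1900) / 2.961 = 145.2 mg/L.

145 mg/L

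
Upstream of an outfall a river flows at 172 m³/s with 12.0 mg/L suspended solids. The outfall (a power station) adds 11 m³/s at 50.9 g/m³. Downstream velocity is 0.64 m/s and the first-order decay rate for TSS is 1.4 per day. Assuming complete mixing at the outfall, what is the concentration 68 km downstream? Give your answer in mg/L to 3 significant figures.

After complete mixing, C₀ = (11·50.9 + 172·12) / 183 = 14.34 mg/L.
Travel time t = 6.8e+04 m / 0.64 m/s = 1.062e+05 s = 1.23 d.
C = 14.34·exp(−1.4·1.23) = 14.34·0.1788 = 2.563 mg/L.

2.56 mg/L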